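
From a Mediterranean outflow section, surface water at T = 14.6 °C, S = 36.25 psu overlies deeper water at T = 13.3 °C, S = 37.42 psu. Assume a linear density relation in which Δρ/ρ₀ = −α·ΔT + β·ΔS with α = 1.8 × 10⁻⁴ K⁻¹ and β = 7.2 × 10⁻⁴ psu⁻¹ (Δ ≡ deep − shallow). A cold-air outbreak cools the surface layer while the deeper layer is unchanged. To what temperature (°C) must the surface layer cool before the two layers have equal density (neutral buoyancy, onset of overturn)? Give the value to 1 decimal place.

Neutral buoyancy requires Δρ = 0, i.e. −α(T_deep − T_surf′) + β(S_deep − S_surf) = 0.
T_surf′ = T_deep − (β/α)·ΔS = 13.3 − (7.2 × 10⁻⁴/1.8 × 10⁻⁴)·(+1.17) = 8.620 °C.
Cooling required: 14.6 − (8.620) = 5.980 °C.

8.6 °C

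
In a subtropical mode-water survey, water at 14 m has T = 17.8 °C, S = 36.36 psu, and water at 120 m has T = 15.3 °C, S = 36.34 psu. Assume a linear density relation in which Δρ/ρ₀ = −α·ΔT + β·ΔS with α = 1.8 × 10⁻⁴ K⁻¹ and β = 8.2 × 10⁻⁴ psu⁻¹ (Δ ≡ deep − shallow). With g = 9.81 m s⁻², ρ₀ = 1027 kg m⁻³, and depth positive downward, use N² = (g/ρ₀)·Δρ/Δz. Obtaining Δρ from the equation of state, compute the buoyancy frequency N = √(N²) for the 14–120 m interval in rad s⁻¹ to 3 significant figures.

ΔT = -2.5 K, ΔS = -0.02 psu (deep − shallow).
Δρ/ρ₀ = −αΔT + βΔS = 4.50 × 10⁻⁴ − 1.64 × 10⁻⁵ = 4.336 × 10⁻⁴, so Δρ ≈ 0.4453 kg m⁻³.
N² = (g/ρ₀)·Δρ/Δz = g·(Δρ/ρ₀)/Δz = 9.81 × 4.336 × 10⁻⁴ / 106 = 4.0128 × 10⁻⁵ s⁻².
N = √(4.0128 × 10⁻⁵) = 6.3347 × 10⁻³ rad s⁻¹ ≈ 6.33 × 10⁻³ rad s⁻¹.

6.33 × 10⁻³ rad s⁻¹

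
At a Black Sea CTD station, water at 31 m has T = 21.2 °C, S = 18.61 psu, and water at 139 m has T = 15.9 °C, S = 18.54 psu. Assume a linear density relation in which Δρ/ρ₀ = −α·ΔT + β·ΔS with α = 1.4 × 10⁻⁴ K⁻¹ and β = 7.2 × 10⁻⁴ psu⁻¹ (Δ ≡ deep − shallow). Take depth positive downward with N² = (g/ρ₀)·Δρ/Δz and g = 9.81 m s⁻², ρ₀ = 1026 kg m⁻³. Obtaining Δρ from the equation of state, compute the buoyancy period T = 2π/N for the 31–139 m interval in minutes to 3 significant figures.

13.2 min

ΔT = -5.3 K, ΔS = -0.07 psu (deep − shallow).
Δρ/ρ₀ = −αΔT + βΔS = 7.42 × 10⁻⁴ − 5.04 × 10⁻⁵ = 6.916 × 10⁻⁴, so Δρ ≈ 0.7096 kg m⁻³.
N² = (g/ρ₀)·Δρ/Δz = g·(Δρ/ρ₀)/Δz = 9.81 × 6.916 × 10⁻⁴ / 108 = 6.2820 × 10⁻⁵ s⁻².
N = √(6.2820 × 10⁻⁵) = 7.9259 × 10⁻³ rad s⁻¹ → T = 2π/N = 792.74 s = 13.212 min ≈ 13.2 min.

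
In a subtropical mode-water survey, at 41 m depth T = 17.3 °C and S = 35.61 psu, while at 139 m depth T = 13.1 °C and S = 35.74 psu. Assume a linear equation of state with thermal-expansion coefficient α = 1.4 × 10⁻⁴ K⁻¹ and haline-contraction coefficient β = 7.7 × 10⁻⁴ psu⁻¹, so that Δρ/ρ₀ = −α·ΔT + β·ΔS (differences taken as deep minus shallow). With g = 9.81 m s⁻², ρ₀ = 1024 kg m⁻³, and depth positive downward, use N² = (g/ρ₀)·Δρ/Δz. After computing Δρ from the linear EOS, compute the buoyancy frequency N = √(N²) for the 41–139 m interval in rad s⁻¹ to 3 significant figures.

ΔT = -4.2 K, ΔS = +0.13 psu (deep − shallow).
Δρ/ρ₀ = −αΔT + βΔS = 5.88 × 10⁻⁴ + 1.001 × 10⁻⁴ = 6.881 × 10⁻⁴, so Δρ ≈ 0.7046 kg m⁻³.
N² = (g/ρ₀)·Δρ/Δz = g·(Δρ/ρ₀)/Δz = 9.81 × 6.881 × 10⁻⁴ / 98 = 6.8880 × 10⁻⁵ s⁻².
N = √(6.8880 × 10⁻⁵) = 8.2994 × 10⁻³ rad s⁻¹ ≈ 8.30 × 10⁻³ rad s⁻¹.

8.30 × 10⁻³ rad s⁻¹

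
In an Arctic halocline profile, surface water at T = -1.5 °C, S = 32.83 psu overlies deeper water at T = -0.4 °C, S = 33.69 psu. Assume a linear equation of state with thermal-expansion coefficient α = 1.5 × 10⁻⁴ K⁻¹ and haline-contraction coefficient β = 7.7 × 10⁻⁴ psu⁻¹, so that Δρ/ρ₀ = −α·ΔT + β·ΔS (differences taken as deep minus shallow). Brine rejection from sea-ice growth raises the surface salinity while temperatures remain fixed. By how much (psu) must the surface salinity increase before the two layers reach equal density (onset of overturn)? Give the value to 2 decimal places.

0.65 psu

Neutral buoyancy requires −α(T_deep − T_surf) + β(S_deep − S_surf′) = 0.
S_surf′ = S_deep − (α/β)·ΔT = 33.69 − (1.5 × 10⁻⁴/7.7 × 10⁻⁴)·(+1.1) = 33.4757 psu.
Increase required: 33.4757 − 32.83 = 0.6457 psu.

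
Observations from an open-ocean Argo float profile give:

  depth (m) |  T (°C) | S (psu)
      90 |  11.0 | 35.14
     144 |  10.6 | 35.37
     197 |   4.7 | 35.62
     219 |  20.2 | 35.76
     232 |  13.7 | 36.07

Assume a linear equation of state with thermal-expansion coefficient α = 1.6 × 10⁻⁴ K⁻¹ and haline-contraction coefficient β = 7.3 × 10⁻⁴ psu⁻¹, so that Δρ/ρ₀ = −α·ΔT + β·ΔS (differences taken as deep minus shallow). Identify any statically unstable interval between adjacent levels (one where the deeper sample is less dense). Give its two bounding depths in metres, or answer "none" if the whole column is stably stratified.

197–219 m

Evaluate Δρ/ρ₀ = −αΔT + βΔS across each adjacent pair:
  90–144 m: −αΔT+βΔS = −(1.6 × 10⁻⁴)(-0.4)+(7.3 × 10⁻⁴)(+0.23) = 2.3 × 10⁻⁴ → stable
  144–197 m: −αΔT+βΔS = −(1.6 × 10⁻⁴)(-5.9)+(7.3 × 10⁻⁴)(+0.25) = 1.1 × 10⁻³ → stable
  197–219 m: −αΔT+βΔS = −(1.6 × 10⁻⁴)(+15.5)+(7.3 × 10⁻⁴)(+0.14) = -2.4 × 10⁻³ → UNSTABLE
  219–232 m: −αΔT+βΔS = −(1.6 × 10⁻⁴)(-6.5)+(7.3 × 10⁻⁴)(+0.31) = 1.3 × 10⁻³ → stable
The 197–219 m interval has Δρ < 0: lighter water underlies denser water.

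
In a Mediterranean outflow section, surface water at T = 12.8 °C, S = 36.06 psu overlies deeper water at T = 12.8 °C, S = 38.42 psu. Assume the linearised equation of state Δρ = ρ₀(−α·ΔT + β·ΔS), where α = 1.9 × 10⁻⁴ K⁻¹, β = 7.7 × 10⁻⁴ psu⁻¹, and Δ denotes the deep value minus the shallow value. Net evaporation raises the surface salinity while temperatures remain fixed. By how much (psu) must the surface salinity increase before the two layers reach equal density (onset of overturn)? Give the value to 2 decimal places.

2.36 psu

Neutral buoyancy requires −α(T_deep − T_surf) + β(S_deep − S_surf′) = 0.
S_surf′ = S_deep − (α/β)·ΔT = 38.42 − (1.9 × 10⁻⁴/7.7 × 10⁻⁴)·(+0.0) = 38.4200 psu.
Increase required: 38.4200 − 36.06 = 2.3600 psu.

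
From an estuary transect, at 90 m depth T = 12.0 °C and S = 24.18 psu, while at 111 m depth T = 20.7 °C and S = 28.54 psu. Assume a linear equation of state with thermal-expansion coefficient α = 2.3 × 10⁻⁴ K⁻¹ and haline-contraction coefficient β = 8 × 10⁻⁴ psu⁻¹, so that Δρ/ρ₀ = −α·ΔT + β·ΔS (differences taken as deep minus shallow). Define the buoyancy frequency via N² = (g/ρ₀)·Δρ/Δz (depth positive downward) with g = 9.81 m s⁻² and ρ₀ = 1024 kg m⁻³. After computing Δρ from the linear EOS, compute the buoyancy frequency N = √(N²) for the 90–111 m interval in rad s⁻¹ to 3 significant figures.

0.0264 rad s⁻¹

ΔT = +8.7 K, ΔS = +4.36 psu (deep − shallow).
Δρ/ρ₀ = −αΔT + βΔS = -2.001 × 10⁻³ + 3.488 × 10⁻³ = 1.487 × 10⁻³, so Δρ ≈ 1.523 kg m⁻³.
N² = (g/ρ₀)·Δρ/Δz = g·(Δρ/ρ₀)/Δz = 9.81 × 1.487 × 10⁻³ / 21 = 6.9464 × 10⁻⁴ s⁻².
N = √(6.9464 × 10⁻⁴) = 0.026356 rad s⁻¹ ≈ 0.0264 rad s⁻¹.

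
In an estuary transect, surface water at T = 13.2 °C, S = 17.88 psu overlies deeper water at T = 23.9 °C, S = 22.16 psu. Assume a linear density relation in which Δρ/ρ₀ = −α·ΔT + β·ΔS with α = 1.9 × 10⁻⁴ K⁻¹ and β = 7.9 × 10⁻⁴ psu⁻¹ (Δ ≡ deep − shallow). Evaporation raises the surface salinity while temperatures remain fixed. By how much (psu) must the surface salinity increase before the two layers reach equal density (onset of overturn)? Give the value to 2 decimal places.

1.71 psu

Neutral buoyancy requires −α(T_deep − T_surf) + β(S_deep − S_surf′) = 0.
S_surf′ = S_deep − (α/β)·ΔT = 22.16 − (1.9 × 10⁻⁴/7.9 × 10⁻⁴)·(+10.7) = 19.5866 psu.
Increase required: 19.5866 − 17.88 = 1.7066 psu.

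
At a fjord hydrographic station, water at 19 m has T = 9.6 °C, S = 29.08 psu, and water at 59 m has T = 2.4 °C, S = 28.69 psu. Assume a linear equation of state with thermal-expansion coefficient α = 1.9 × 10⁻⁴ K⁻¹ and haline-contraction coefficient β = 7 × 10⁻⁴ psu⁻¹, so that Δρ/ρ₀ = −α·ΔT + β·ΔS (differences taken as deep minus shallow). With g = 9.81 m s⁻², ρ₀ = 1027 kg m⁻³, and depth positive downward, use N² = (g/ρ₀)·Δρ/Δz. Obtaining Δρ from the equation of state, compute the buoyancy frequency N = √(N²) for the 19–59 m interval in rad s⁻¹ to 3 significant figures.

ΔT = -7.2 K, ΔS = -0.39 psu (deep − shallow).
Δρ/ρ₀ = −αΔT + βΔS = 1.368 × 10⁻³ − 2.73 × 10⁻⁴ = 1.095 × 10⁻³, so Δρ ≈ 1.125 kg m⁻³.
N² = (g/ρ₀)·Δρ/Δz = g·(Δρ/ρ₀)/Δz = 9.81 × 1.095 × 10⁻³ / 40 = 2.6855 × 10⁻⁴ s⁻².
N = √(2.6855 × 10⁻⁴) = 0.016387 rad s⁻¹ ≈ 0.0164 rad s⁻¹.

0.0164 rad s⁻¹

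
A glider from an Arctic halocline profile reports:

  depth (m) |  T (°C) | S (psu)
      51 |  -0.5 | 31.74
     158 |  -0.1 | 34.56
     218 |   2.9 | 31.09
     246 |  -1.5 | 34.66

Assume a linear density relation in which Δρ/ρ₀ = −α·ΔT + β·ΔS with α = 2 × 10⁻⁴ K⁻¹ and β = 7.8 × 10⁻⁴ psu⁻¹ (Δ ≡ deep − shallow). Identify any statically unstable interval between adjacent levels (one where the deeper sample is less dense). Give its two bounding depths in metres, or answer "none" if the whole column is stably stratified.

Evaluate Δρ/ρ₀ = −αΔT + βΔS across each adjacent pair:
  51–158 m: −αΔT+βΔS = −(2 × 10⁻⁴)(+0.4)+(7.8 × 10⁻⁴)(+2.82) = 2.1 × 10⁻³ → stable
  158–218 m: −αΔT+βΔS = −(2 × 10⁻⁴)(+3.0)+(7.8 × 10⁻⁴)(-3.47) = -3.3 × 10⁻³ → UNSTABLE
  218–246 m: −αΔT+βΔS = −(2 × 10⁻⁴)(-4.4)+(7.8 × 10⁻⁴)(+3.57) = 3.7 × 10⁻³ → stable
The 158–218 m interval has Δρ < 0: lighter water underlies denser water.

158–218 m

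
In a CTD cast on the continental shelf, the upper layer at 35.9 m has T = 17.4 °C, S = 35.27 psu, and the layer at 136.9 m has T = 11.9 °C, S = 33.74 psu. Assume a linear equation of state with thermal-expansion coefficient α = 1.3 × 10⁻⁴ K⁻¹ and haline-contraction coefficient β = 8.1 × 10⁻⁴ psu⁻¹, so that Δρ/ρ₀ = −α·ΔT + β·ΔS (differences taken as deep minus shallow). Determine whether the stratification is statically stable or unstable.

ΔT = 11.9 − 17.4 = -5.5 K and ΔS = 33.74 − 35.27 = -1.53 psu (deep − shallow).
−αΔT = 7.15 × 10⁻⁴; βΔS = -1.2393 × 10⁻³; sum Δρ/ρ₀ = -5.243 × 10⁻⁴.
Δρ/ρ₀ < 0, so Δρ < 0: deeper water is lighter → statically unstable; the column would overturn.

unstable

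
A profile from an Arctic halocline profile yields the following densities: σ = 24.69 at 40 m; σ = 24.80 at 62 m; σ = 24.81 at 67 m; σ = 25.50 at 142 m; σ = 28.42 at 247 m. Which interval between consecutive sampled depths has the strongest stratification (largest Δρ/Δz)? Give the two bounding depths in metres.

142–247 m

Compute the density gradient over each adjacent pair:
  40–62 m: Δρ/Δz = 0.11/22 = 5.0 × 10⁻³ kg m⁻⁴
  62–67 m: Δρ/Δz = 0.01/5 = 2.0 × 10⁻³ kg m⁻⁴
  67–142 m: Δρ/Δz = 0.69/75 = 9.2 × 10⁻³ kg m⁻⁴
  142–247 m: Δρ/Δz = 2.92/105 = 0.028 kg m⁻⁴
The largest gradient is in the 142–247 m interval — the pycnocline.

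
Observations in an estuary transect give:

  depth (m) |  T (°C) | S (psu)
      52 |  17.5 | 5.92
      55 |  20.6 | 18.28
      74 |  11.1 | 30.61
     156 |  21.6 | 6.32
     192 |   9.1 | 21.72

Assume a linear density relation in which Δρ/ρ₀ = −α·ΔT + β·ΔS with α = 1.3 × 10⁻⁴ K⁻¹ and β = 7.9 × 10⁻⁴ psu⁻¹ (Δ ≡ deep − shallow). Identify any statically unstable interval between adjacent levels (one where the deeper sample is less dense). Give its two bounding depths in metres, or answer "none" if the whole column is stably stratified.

74–156 m

Evaluate Δρ/ρ₀ = −αΔT + βΔS across each adjacent pair:
  52–55 m: −αΔT+βΔS = −(1.3 × 10⁻⁴)(+3.1)+(7.9 × 10⁻⁴)(+12.36) = 9.4 × 10⁻³ → stable
  55–74 m: −αΔT+βΔS = −(1.3 × 10⁻⁴)(-9.5)+(7.9 × 10⁻⁴)(+12.33) = 0.011 → stable
  74–156 m: −αΔT+βΔS = −(1.3 × 10⁻⁴)(+10.5)+(7.9 × 10⁻⁴)(-24.29) = -0.021 → UNSTABLE
  156–192 m: −αΔT+βΔS = −(1.3 × 10⁻⁴)(-12.5)+(7.9 × 10⁻⁴)(+15.40) = 0.014 → stable
The 74–156 m interval has Δρ < 0: lighter water underlies denser water.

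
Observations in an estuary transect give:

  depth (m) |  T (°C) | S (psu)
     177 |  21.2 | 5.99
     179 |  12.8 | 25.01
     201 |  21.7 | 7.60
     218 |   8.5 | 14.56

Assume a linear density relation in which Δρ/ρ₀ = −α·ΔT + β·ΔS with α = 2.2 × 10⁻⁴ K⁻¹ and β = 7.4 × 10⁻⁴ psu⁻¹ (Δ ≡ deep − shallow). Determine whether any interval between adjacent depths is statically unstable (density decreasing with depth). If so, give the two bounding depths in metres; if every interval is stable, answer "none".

Evaluate Δρ/ρ₀ = −αΔT + βΔS across each adjacent pair:
  177–179 m: −αΔT+βΔS = −(2.2 × 10⁻⁴)(-8.4)+(7.4 × 10⁻⁴)(+19.02) = 0.016 → stable
  179–201 m: −αΔT+βΔS = −(2.2 × 10⁻⁴)(+8.9)+(7.4 × 10⁻⁴)(-17.41) = -0.015 → UNSTABLE
  201–218 m: −αΔT+βΔS = −(2.2 × 10⁻⁴)(-13.2)+(7.4 × 10⁻⁴)(+6.96) = 8.1 × 10⁻³ → stable
The 179–201 m interval has Δρ < 0: lighter water underlies denser water.

179–201 m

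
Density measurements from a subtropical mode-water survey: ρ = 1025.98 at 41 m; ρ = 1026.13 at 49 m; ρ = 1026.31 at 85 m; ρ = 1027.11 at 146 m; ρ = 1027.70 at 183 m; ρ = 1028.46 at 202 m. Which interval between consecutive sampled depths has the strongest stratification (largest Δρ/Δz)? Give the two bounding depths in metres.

Compute the density gradient over each adjacent pair:
  41–49 m: Δρ/Δz = 0.15/8 = 0.019 kg m⁻⁴
  49–85 m: Δρ/Δz = 0.18/36 = 5.0 × 10⁻³ kg m⁻⁴
  85–146 m: Δρ/Δz = 0.80/61 = 0.013 kg m⁻⁴
  146–183 m: Δρ/Δz = 0.59/37 = 0.016 kg m⁻⁴
  183–202 m: Δρ/Δz = 0.76/19 = 0.040 kg m⁻⁴
The largest gradient is in the 183–202 m interval — the pycnocline.

183–202 m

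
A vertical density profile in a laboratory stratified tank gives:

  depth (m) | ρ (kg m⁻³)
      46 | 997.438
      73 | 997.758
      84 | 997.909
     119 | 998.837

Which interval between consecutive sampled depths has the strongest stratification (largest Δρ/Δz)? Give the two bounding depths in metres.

84–119 m

Compute the density gradient over each adjacent pair:
  46–73 m: Δρ/Δz = 0.320/27 = 0.012 kg m⁻⁴
  73–84 m: Δρ/Δz = 0.151/11 = 0.014 kg m⁻⁴
  84–119 m: Δρ/Δz = 0.928/35 = 0.027 kg m⁻⁴
The largest gradient is in the 84–119 m interval — the pycnocline.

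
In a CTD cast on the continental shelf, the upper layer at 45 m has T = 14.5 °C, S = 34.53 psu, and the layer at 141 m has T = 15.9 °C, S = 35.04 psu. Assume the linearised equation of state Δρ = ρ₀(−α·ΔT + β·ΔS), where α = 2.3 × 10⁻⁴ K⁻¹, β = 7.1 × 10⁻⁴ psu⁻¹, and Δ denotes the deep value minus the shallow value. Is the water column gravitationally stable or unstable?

stable

ΔT = 15.9 − 14.5 = +1.4 K and ΔS = 35.04 − 34.53 = +0.51 psu (deep − shallow).
−αΔT = -3.22 × 10⁻⁴; βΔS = 3.621 × 10⁻⁴; sum Δρ/ρ₀ = 4.01 × 10⁻⁵.
Δρ/ρ₀ > 0, so Δρ > 0: deeper water is denser → statically stable.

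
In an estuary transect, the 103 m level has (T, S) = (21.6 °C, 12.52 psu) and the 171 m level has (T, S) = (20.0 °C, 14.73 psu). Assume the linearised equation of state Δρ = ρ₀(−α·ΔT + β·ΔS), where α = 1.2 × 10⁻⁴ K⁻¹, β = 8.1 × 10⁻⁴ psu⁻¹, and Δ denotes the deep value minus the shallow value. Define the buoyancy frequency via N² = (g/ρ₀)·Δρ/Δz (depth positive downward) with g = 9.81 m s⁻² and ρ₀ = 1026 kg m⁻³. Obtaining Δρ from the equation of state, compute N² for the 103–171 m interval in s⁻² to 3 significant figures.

2.86 × 10⁻⁴ s⁻²

ΔT = -1.6 K, ΔS = +2.21 psu (deep − shallow).
Δρ/ρ₀ = −αΔT + βΔS = 1.92 × 10⁻⁴ + 1.7901 × 10⁻³ = 1.9821 × 10⁻³, so Δρ ≈ 2.034 kg m⁻³.
N² = (g/ρ₀)·Δρ/Δz = g·(Δρ/ρ₀)/Δz = 9.81 × 1.9821 × 10⁻³ / 68 = 2.8595 × 10⁻⁴ s⁻² ≈ 2.86 × 10⁻⁴ s⁻².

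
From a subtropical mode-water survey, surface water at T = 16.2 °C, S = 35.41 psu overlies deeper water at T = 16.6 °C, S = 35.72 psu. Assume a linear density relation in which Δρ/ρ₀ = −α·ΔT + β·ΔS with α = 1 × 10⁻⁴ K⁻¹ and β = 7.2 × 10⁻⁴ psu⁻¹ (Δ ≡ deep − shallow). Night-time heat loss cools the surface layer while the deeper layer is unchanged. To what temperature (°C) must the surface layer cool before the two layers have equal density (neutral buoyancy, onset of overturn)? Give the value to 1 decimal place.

Neutral buoyancy requires Δρ = 0, i.e. −α(T_deep − T_surf′) + β(S_deep − S_surf) = 0.
T_surf′ = T_deep − (β/α)·ΔS = 16.6 − (7.2 × 10⁻⁴/1 × 10⁻⁴)·(+0.31) = 14.368 °C.
Cooling required: 16.2 − (14.368) = 1.832 °C.

14.4 °C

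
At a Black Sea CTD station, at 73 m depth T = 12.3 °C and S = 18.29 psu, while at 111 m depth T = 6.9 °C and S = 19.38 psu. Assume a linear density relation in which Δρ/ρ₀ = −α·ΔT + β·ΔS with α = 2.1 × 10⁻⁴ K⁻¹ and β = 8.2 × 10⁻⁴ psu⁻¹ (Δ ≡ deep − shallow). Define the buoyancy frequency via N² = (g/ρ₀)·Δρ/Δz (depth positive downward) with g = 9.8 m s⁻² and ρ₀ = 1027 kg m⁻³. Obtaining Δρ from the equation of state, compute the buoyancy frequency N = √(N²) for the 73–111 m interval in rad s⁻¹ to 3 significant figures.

0.0229 rad s⁻¹

ΔT = -5.4 K, ΔS = +1.09 psu (deep − shallow).
Δρ/ρ₀ = −αΔT + βΔS = 1.134 × 10⁻³ + 8.938 × 10⁻⁴ = 2.0278 × 10⁻³, so Δρ ≈ 2.083 kg m⁻³.
N² = (g/ρ₀)·Δρ/Δz = g·(Δρ/ρ₀)/Δz = 9.8 × 2.0278 × 10⁻³ / 38 = 5.2296 × 10⁻⁴ s⁻².
N = √(5.2296 × 10⁻⁴) = 0.022868 rad s⁻¹ ≈ 0.0229 rad s⁻¹.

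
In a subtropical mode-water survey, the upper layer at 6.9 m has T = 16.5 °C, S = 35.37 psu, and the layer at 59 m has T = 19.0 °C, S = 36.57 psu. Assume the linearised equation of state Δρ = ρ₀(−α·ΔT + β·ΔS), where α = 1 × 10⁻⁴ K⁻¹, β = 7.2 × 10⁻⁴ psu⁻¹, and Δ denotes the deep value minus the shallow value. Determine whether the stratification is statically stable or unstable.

stable

ΔT = 19.0 − 16.5 = +2.5 K and ΔS = 36.57 − 35.37 = +1.20 psu (deep − shallow).
−αΔT = -2.50 × 10⁻⁴; βΔS = 8.64 × 10⁻⁴; sum Δρ/ρ₀ = 6.14 × 10⁻⁴.
Δρ/ρ₀ > 0, so Δρ > 0: deeper water is denser → statically stable.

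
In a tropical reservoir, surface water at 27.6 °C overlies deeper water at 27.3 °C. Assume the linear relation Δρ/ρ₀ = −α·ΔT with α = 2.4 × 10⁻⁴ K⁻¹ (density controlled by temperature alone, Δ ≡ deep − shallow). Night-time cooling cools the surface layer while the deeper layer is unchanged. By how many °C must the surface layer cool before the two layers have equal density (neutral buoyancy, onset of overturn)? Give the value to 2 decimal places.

0.30 °C

With temperature the only control, equal density requires T_surf′ = T_deep.
T_surf′ = 27.3 °C.
Cooling required: 27.6 − 27.3 = 0.30 °C.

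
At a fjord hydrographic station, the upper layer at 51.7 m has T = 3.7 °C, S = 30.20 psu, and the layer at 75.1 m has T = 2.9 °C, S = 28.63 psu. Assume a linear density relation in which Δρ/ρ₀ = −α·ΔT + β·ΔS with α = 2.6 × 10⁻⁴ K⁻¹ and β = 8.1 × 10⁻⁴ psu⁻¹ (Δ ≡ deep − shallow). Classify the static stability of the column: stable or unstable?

ΔT = 2.9 − 3.7 = -0.8 K and ΔS = 28.63 − 30.20 = -1.57 psu (deep − shallow).
−αΔT = 2.08 × 10⁻⁴; βΔS = -1.2717 × 10⁻³; sum Δρ/ρ₀ = -1.0637 × 10⁻³.
Δρ/ρ₀ < 0, so Δρ < 0: deeper water is lighter → statically unstable; the column would overturn.

unstable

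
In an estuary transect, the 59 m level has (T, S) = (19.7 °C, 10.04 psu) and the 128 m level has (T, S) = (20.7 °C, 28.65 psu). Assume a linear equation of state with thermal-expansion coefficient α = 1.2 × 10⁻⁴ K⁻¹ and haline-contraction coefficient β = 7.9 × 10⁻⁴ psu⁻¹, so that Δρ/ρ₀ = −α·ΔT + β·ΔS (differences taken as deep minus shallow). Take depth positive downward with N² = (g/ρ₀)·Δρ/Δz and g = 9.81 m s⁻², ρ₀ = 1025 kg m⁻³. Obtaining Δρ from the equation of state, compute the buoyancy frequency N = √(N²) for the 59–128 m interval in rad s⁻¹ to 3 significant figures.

0.0455 rad s⁻¹

ΔT = +1.0 K, ΔS = +18.61 psu (deep − shallow).
Δρ/ρ₀ = −αΔT + βΔS = -1.20 × 10⁻⁴ + 0.0147019 = 0.0145819, so Δρ ≈ 14.95 kg m⁻³.
N² = (g/ρ₀)·Δρ/Δz = g·(Δρ/ρ₀)/Δz = 9.81 × 0.0145819 / 69 = 2.0732 × 10⁻³ s⁻².
N = √(2.0732 × 10⁻³) = 0.045532 rad s⁻¹ ≈ 0.0455 rad s⁻¹.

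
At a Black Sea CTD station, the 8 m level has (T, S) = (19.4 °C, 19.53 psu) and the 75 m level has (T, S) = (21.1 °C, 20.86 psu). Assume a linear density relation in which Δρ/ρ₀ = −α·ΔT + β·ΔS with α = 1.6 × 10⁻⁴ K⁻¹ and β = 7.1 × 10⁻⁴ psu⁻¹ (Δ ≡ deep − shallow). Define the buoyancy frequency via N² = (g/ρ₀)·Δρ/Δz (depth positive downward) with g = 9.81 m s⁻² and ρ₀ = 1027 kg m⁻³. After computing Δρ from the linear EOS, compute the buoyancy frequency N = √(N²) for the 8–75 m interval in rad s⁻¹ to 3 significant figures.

ΔT = +1.7 K, ΔS = +1.33 psu (deep − shallow).
Δρ/ρ₀ = −αΔT + βΔS = -2.72 × 10⁻⁴ + 9.443 × 10⁻⁴ = 6.723 × 10⁻⁴, so Δρ ≈ 0.6905 kg m⁻³.
N² = (g/ρ₀)·Δρ/Δz = g·(Δρ/ρ₀)/Δz = 9.81 × 6.723 × 10⁻⁴ / 67 = 9.8437 × 10⁻⁵ s⁻².
N = √(9.8437 × 10⁻⁵) = 9.9215 × 10⁻³ rad s⁻¹ ≈ 9.92 × 10⁻³ rad s⁻¹.

9.92 × 10⁻³ rad s⁻¹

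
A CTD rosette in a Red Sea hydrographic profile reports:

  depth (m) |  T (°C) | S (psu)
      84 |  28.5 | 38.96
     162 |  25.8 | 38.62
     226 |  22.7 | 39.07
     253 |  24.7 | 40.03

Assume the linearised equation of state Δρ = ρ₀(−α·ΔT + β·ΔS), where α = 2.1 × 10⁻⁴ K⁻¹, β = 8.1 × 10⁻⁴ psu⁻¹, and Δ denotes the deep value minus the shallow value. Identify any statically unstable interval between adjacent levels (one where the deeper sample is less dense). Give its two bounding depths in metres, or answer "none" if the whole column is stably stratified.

none

Evaluate Δρ/ρ₀ = −αΔT + βΔS across each adjacent pair:
  84–162 m: −αΔT+βΔS = −(2.1 × 10⁻⁴)(-2.7)+(8.1 × 10⁻⁴)(-0.34) = 2.9 × 10⁻⁴ → stable
  162–226 m: −αΔT+βΔS = −(2.1 × 10⁻⁴)(-3.1)+(8.1 × 10⁻⁴)(+0.45) = 1.0 × 10⁻³ → stable
  226–253 m: −αΔT+βΔS = −(2.1 × 10⁻⁴)(+2.0)+(8.1 × 10⁻⁴)(+0.96) = 3.6 × 10⁻⁴ → stable
Every interval has Δρ > 0: the column is stably stratified throughout.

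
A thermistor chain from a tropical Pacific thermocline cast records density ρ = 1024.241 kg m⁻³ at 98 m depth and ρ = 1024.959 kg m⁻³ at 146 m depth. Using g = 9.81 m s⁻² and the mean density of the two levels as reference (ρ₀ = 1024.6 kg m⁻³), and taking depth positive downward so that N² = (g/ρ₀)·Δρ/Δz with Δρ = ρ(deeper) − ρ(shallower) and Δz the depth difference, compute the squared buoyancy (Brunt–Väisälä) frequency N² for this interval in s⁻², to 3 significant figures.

Δρ = 1024.959 − 1024.241 = 0.718 kg m⁻³ over Δz = 146 − 98 = 48 m.
N² = (9.81/1024.6) × (0.718/48) = 1.4322 × 10⁻⁴ s⁻² ≈ 1.43 × 10⁻⁴ s⁻².

1.43 × 10⁻⁴ s⁻²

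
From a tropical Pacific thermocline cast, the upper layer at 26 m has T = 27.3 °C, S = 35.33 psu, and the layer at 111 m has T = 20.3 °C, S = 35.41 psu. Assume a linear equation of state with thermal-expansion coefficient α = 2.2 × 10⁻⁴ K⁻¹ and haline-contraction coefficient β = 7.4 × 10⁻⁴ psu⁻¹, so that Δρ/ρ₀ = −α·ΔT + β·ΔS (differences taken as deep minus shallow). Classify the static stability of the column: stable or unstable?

stable

ΔT = 20.3 − 27.3 = -7.0 K and ΔS = 35.41 − 35.33 = +0.08 psu (deep − shallow).
−αΔT = 1.54 × 10⁻³; βΔS = 5.92 × 10⁻⁵; sum Δρ/ρ₀ = 1.5992 × 10⁻³.
Δρ/ρ₀ > 0, so Δρ > 0: deeper water is denser → statically stable.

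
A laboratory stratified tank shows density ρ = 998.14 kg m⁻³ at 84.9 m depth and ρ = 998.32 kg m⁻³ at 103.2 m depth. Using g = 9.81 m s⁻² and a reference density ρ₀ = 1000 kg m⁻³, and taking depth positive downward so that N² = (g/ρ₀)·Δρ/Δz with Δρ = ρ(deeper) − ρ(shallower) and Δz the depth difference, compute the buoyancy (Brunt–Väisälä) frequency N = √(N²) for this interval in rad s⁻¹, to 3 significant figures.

Δρ = 998.32 − 998.14 = 0.18 kg m⁻³ over Δz = 103.2 − 84.9 = 18.3 m.
N² = (9.81/1000) × (0.18/18.3) = 9.6492 × 10⁻⁵ s⁻².
N = √(9.6492 × 10⁻⁵) = 9.8230 × 10⁻³ rad s⁻¹ ≈ 9.82 × 10⁻³ rad s⁻¹.
N² > 0, so the interval is statically stable.

9.82 × 10⁻³ rad s⁻¹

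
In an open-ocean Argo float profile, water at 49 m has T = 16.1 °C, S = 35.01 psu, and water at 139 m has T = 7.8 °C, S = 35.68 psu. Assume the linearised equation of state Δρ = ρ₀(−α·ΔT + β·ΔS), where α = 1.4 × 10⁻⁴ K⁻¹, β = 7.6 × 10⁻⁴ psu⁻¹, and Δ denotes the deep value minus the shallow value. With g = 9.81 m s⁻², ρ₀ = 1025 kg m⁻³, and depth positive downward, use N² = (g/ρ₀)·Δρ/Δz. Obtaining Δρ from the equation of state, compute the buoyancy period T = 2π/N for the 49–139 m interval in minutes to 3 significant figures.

ΔT = -8.3 K, ΔS = +0.67 psu (deep − shallow).
Δρ/ρ₀ = −αΔT + βΔS = 1.162 × 10⁻³ + 5.092 × 10⁻⁴ = 1.6712 × 10⁻³, so Δρ ≈ 1.713 kg m⁻³.
N² = (g/ρ₀)·Δρ/Δz = g·(Δρ/ρ₀)/Δz = 9.81 × 1.6712 × 10⁻³ / 90 = 1.8216 × 10⁻⁴ s⁻².
N = √(1.8216 × 10⁻⁴) = 0.013497 rad s⁻¹ → T = 2π/N = 465.52 s = 7.7587 min ≈ 7.76 min.

7.76 min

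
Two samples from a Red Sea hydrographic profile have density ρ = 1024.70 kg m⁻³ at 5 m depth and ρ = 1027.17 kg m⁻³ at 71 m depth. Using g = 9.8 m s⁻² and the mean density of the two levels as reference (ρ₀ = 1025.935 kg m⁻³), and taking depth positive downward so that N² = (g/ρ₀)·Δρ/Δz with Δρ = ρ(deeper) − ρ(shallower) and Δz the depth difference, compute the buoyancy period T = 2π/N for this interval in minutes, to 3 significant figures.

Δρ = 1027.17 − 1024.70 = 2.47 kg m⁻³ over Δz = 71 − 5 = 66 m.
N² = (9.8/1025.935) × (2.47/66) = 3.5749 × 10⁻⁴ s⁻².
N = √(3.5749 × 10⁻⁴) = 0.018907 rad s⁻¹, so T = 2π/N = 332.32 s = 5.5387 min ≈ 5.54 min.

5.54 min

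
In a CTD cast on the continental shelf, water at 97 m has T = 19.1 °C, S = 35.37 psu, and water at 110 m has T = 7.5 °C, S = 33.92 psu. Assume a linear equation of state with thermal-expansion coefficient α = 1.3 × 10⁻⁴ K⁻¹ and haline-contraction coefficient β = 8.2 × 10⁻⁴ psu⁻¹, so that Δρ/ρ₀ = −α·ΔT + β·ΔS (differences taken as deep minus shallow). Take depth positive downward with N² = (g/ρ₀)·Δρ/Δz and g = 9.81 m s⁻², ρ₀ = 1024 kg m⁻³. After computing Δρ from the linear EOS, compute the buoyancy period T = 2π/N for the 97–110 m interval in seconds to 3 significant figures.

ΔT = -11.6 K, ΔS = -1.45 psu (deep − shallow).
Δρ/ρ₀ = −αΔT + βΔS = 1.508 × 10⁻³ − 1.189 × 10⁻³ = 3.19 × 10⁻⁴, so Δρ ≈ 0.3267 kg m⁻³.
N² = (g/ρ₀)·Δρ/Δz = g·(Δρ/ρ₀)/Δz = 9.81 × 3.19 × 10⁻⁴ / 13 = 2.4072 × 10⁻⁴ s⁻².
N = √(2.4072 × 10⁻⁴) = 0.015515 rad s⁻¹ → T = 2π/N = 404.97 s ≈ 405 s.

405 s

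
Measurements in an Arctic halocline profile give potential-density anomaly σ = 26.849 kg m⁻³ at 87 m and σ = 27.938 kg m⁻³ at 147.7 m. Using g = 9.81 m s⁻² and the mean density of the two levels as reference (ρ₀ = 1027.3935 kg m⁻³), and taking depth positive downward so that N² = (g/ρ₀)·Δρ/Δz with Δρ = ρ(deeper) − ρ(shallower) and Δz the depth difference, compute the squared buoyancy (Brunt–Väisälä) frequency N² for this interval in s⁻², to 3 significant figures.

Δρ = 1027.938 − 1026.849 = 1.089 kg m⁻³ over Δz = 147.7 − 87 = 60.7 m.
N² = (9.81/1027.3935) × (1.089/60.7) = 1.7131 × 10⁻⁴ s⁻² ≈ 1.71 × 10⁻⁴ s⁻².

1.71 × 10⁻⁴ s⁻²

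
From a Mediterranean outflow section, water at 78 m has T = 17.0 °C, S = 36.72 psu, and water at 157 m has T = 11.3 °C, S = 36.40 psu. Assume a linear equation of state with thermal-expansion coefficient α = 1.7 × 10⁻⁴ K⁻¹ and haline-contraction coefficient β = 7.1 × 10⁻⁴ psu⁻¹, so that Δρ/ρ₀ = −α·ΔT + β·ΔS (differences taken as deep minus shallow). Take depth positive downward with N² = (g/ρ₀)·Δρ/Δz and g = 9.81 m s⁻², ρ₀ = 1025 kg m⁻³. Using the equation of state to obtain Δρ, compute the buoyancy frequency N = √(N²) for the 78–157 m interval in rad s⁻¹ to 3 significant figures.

ΔT = -5.7 K, ΔS = -0.32 psu (deep − shallow).
Δρ/ρ₀ = −αΔT + βΔS = 9.69 × 10⁻⁴ − 2.272 × 10⁻⁴ = 7.418 × 10⁻⁴, so Δρ ≈ 0.7603 kg m⁻³.
N² = (g/ρ₀)·Δρ/Δz = g·(Δρ/ρ₀)/Δz = 9.81 × 7.418 × 10⁻⁴ / 79 = 9.2115 × 10⁻⁵ s⁻².
N = √(9.2115 × 10⁻⁵) = 9.5977 × 10⁻³ rad s⁻¹ ≈ 9.60 × 10⁻³ rad s⁻¹.

9.60 × 10⁻³ rad s⁻¹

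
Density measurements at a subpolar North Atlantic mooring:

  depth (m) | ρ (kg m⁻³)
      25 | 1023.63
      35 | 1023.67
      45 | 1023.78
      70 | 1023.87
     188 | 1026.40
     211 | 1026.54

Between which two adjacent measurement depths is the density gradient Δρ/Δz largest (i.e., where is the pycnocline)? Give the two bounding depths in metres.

Compute the density gradient over each adjacent pair:
  25–35 m: Δρ/Δz = 0.04/10 = 4.0 × 10⁻³ kg m⁻⁴
  35–45 m: Δρ/Δz = 0.11/10 = 0.011 kg m⁻⁴
  45–70 m: Δρ/Δz = 0.09/25 = 3.6 × 10⁻³ kg m⁻⁴
  70–188 m: Δρ/Δz = 2.53/118 = 0.021 kg m⁻⁴
  188–211 m: Δρ/Δz = 0.14/23 = 6.1 × 10⁻³ kg m⁻⁴
The largest gradient is in the 70–188 m interval — the pycnocline.

70–188 m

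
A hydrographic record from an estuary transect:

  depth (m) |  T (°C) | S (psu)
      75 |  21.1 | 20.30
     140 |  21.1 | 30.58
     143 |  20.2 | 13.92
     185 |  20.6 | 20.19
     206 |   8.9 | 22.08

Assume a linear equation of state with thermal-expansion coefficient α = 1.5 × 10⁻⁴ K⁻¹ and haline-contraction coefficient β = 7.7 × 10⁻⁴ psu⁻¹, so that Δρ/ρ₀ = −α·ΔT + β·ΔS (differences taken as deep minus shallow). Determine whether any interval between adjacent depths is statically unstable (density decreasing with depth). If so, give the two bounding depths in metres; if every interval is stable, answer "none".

Evaluate Δρ/ρ₀ = −αΔT + βΔS across each adjacent pair:
  75–140 m: −αΔT+βΔS = −(1.5 × 10⁻⁴)(+0.0)+(7.7 × 10⁻⁴)(+10.28) = 7.9 × 10⁻³ → stable
  140–143 m: −αΔT+βΔS = −(1.5 × 10⁻⁴)(-0.9)+(7.7 × 10⁻⁴)(-16.66) = -0.013 → UNSTABLE
  143–185 m: −αΔT+βΔS = −(1.5 × 10⁻⁴)(+0.4)+(7.7 × 10⁻⁴)(+6.27) = 4.8 × 10⁻³ → stable
  185–206 m: −αΔT+βΔS = −(1.5 × 10⁻⁴)(-11.7)+(7.7 × 10⁻⁴)(+1.89) = 3.2 × 10⁻³ → stable
The 140–143 m interval has Δρ < 0: lighter water underlies denser water.

140–143 m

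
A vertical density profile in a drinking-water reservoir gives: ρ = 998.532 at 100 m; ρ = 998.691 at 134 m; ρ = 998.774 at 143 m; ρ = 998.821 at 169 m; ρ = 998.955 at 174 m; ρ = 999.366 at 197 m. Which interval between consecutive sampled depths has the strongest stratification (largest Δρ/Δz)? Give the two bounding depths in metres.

Compute the density gradient over each adjacent pair:
  100–134 m: Δρ/Δz = 0.159/34 = 4.7 × 10⁻³ kg m⁻⁴
  134–143 m: Δρ/Δz = 0.083/9 = 9.2 × 10⁻³ kg m⁻⁴
  143–169 m: Δρ/Δz = 0.047/26 = 1.8 × 10⁻³ kg m⁻⁴
  169–174 m: Δρ/Δz = 0.134/5 = 0.027 kg m⁻⁴
  174–197 m: Δρ/Δz = 0.411/23 = 0.018 kg m⁻⁴
The largest gradient is in the 169–174 m interval — the pycnocline.

169–174 m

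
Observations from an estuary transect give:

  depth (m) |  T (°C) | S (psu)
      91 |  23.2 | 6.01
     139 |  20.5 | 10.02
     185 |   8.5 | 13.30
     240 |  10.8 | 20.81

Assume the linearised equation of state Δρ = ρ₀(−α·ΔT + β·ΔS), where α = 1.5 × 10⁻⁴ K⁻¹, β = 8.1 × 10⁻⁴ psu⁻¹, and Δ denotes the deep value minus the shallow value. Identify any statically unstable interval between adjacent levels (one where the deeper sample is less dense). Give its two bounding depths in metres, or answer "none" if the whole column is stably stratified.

Evaluate Δρ/ρ₀ = −αΔT + βΔS across each adjacent pair:
  91–139 m: −αΔT+βΔS = −(1.5 × 10⁻⁴)(-2.7)+(8.1 × 10⁻⁴)(+4.01) = 3.7 × 10⁻³ → stable
  139–185 m: −αΔT+βΔS = −(1.5 × 10⁻⁴)(-12.0)+(8.1 × 10⁻⁴)(+3.28) = 4.5 × 10⁻³ → stable
  185–240 m: −αΔT+βΔS = −(1.5 × 10⁻⁴)(+2.3)+(8.1 × 10⁻⁴)(+7.51) = 5.7 × 10⁻³ → stable
Every interval has Δρ > 0: the column is stably stratified throughout.

none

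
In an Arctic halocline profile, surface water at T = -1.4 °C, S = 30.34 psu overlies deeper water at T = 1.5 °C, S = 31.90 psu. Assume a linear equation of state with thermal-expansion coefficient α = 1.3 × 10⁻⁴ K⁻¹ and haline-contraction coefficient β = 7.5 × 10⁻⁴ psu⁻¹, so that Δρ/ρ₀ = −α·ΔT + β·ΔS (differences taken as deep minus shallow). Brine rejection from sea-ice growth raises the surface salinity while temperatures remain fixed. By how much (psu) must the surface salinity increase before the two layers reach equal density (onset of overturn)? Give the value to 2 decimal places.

1.06 psu

Neutral buoyancy requires −α(T_deep − T_surf) + β(S_deep − S_surf′) = 0.
S_surf′ = S_deep − (α/β)·ΔT = 31.90 − (1.3 × 10⁻⁴/7.5 × 10⁻⁴)·(+2.9) = 31.3973 psu.
Increase required: 31.3973 − 30.34 = 1.0573 psu.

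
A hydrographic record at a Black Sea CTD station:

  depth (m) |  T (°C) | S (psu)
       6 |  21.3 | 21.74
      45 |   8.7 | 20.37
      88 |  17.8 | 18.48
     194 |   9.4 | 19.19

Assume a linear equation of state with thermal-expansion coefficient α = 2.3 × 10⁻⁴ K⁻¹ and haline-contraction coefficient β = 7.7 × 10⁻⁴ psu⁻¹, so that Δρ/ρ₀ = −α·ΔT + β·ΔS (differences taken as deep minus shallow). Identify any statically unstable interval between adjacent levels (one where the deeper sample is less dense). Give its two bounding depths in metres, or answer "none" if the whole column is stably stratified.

45–88 m

Evaluate Δρ/ρ₀ = −αΔT + βΔS across each adjacent pair:
  6–45 m: −αΔT+βΔS = −(2.3 × 10⁻⁴)(-12.6)+(7.7 × 10⁻⁴)(-1.37) = 1.8 × 10⁻³ → stable
  45–88 m: −αΔT+βΔS = −(2.3 × 10⁻⁴)(+9.1)+(7.7 × 10⁻⁴)(-1.89) = -3.5 × 10⁻³ → UNSTABLE
  88–194 m: −αΔT+βΔS = −(2.3 × 10⁻⁴)(-8.4)+(7.7 × 10⁻⁴)(+0.71) = 2.5 × 10⁻³ → stable
The 45–88 m interval has Δρ < 0: lighter water underlies denser water.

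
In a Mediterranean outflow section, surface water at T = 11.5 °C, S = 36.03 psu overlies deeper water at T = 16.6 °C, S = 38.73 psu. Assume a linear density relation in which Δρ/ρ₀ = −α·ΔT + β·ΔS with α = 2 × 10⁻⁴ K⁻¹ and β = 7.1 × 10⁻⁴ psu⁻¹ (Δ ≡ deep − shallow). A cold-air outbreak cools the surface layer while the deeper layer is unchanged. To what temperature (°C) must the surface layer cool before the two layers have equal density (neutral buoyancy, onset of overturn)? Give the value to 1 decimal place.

7.0 °C

Neutral buoyancy requires Δρ = 0, i.e. −α(T_deep − T_surf′) + β(S_deep − S_surf) = 0.
T_surf′ = T_deep − (β/α)·ΔS = 16.6 − (7.1 × 10⁻⁴/2 × 10⁻⁴)·(+2.70) = 7.015 °C.
Cooling required: 11.5 − (7.015) = 4.485 °C.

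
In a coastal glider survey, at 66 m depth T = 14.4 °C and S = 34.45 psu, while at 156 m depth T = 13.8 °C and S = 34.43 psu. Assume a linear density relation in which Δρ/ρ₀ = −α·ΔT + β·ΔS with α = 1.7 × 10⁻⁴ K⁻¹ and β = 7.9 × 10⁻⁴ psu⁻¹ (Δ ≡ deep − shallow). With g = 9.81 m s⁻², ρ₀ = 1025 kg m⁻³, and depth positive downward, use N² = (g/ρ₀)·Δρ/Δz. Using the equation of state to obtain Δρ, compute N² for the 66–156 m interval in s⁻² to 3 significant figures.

ΔT = -0.6 K, ΔS = -0.02 psu (deep − shallow).
Δρ/ρ₀ = −αΔT + βΔS = 1.02 × 10⁻⁴ − 1.58 × 10⁻⁵ = 8.62 × 10⁻⁵, so Δρ ≈ 0.08835 kg m⁻³.
N² = (g/ρ₀)·Δρ/Δz = g·(Δρ/ρ₀)/Δz = 9.81 × 8.62 × 10⁻⁵ / 90 = 9.3958 × 10⁻⁶ s⁻² ≈ 9.40 × 10⁻⁶ s⁻².

9.40 × 10⁻⁶ s⁻²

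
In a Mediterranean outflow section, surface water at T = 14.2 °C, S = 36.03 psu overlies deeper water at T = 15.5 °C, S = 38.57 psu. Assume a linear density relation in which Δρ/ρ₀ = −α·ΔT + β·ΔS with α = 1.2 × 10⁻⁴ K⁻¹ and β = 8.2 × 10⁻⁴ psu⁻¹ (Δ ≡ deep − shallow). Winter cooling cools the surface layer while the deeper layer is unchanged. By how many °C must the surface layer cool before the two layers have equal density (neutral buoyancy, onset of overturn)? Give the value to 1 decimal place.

Neutral buoyancy requires Δρ = 0, i.e. −α(T_deep − T_surf′) + β(S_deep − S_surf) = 0.
T_surf′ = T_deep − (β/α)·ΔS = 15.5 − (8.2 × 10⁻⁴/1.2 × 10⁻⁴)·(+2.54) = -1.857 °C.
Cooling required: 14.2 − (-1.857) = 16.057 °C.

16.1 °C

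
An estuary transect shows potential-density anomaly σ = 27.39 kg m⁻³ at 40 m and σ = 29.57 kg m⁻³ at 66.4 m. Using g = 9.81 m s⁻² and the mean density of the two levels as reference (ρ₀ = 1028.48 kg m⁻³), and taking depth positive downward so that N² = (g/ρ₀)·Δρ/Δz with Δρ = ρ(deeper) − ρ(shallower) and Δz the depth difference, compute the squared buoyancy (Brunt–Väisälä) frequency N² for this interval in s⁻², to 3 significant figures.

Δρ = 1029.57 − 1027.39 = 2.18 kg m⁻³ over Δz = 66.4 − 40 = 26.4 m.
N² = (9.81/1028.48) × (2.18/26.4) = 7.8764 × 10⁻⁴ s⁻² ≈ 7.88 × 10⁻⁴ s⁻².

7.88 × 10⁻⁴ s⁻²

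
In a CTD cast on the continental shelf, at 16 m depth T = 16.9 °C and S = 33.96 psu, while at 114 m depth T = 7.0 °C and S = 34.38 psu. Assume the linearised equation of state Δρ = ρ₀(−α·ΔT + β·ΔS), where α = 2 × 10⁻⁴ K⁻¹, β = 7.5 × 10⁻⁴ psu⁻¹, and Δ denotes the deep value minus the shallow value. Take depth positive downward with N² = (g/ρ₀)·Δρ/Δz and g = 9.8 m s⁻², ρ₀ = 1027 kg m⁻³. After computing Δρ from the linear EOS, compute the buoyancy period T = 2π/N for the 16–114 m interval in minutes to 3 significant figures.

6.91 min

ΔT = -9.9 K, ΔS = +0.42 psu (deep − shallow).
Δρ/ρ₀ = −αΔT + βΔS = 1.98 × 10⁻³ + 3.15 × 10⁻⁴ = 2.295 × 10⁻³, so Δρ ≈ 2.357 kg m⁻³.
N² = (g/ρ₀)·Δρ/Δz = g·(Δρ/ρ₀)/Δz = 9.8 × 2.295 × 10⁻³ / 98 = 2.2950 × 10⁻⁴ s⁻².
N = √(2.2950 × 10⁻⁴) = 0.015149 rad s⁻¹ → T = 2π/N = 414.76 s = 6.9127 min ≈ 6.91 min.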